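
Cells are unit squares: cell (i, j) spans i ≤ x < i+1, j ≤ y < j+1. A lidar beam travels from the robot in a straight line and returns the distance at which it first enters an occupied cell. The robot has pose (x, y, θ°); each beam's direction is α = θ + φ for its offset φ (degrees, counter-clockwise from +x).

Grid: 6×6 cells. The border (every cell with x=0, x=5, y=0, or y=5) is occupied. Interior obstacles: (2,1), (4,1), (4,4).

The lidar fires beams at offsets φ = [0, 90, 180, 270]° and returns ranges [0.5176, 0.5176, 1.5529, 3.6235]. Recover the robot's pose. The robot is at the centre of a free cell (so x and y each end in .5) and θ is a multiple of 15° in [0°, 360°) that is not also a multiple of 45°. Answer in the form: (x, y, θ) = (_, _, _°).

Candidates: 13 free-cell centres × 16 headings = 208 poses. Raycast each; keep the one whose scan matches to 4 dp.
  (1.5, 4.5, 30°): beam 1 = 1.0000 ≠ 0.5176 ✗
  (4.5, 3.5, 165°): beam 1 = 3.6235 ≠ 0.5176 ✗
  (1.5, 2.5, 60°): beam 1 = 2.8868 ≠ 0.5176 ✗
  (4.5, 2.5, 210°): beam 1 = 1.7321 ≠ 0.5176 ✗
  …
  (4.5, 2.5, 255°): r_1=0.5176, r_2=0.5176, r_3=1.5529, r_4=3.6235 — all match ✓
Unique over the lattice → pose = (4.5, 2.5, 255°).

(x, y, θ) = (4.5, 2.5, 255°)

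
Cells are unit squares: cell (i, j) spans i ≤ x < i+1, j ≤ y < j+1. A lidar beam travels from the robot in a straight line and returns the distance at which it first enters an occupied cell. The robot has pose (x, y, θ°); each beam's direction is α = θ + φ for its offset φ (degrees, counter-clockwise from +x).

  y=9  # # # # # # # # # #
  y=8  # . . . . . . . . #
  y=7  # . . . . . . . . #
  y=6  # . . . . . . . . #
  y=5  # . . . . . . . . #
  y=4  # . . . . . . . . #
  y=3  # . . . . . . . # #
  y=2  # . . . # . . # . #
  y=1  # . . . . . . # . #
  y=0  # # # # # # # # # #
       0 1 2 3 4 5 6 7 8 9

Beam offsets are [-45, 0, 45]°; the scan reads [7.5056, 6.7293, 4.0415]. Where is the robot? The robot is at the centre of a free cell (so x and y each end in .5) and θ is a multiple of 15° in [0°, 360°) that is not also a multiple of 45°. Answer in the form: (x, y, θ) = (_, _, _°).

(x, y, θ) = (7.5, 4.5, 195°)

The pose lattice has 60·16 = 960 candidates. Test each by forward raycasting.
  (6.5, 2.5, 60°): beam 1 = 0.5176 ≠ 7.5056 ✗
  (7.5, 3.5, 105°): beam 1 = 3.0000 ≠ 7.5056 ✗
  (5.5, 8.5, 120°): beam 1 = 0.5176 ≠ 7.5056 ✗
  (8.5, 8.5, 195°): beam 1 = 1.0000 ≠ 7.5056 ✗
  …
  (7.5, 4.5, 195°): r_1=7.5056, r_2=6.7293, r_3=4.0415 — all match ✓
No second candidate reproduces the full scan.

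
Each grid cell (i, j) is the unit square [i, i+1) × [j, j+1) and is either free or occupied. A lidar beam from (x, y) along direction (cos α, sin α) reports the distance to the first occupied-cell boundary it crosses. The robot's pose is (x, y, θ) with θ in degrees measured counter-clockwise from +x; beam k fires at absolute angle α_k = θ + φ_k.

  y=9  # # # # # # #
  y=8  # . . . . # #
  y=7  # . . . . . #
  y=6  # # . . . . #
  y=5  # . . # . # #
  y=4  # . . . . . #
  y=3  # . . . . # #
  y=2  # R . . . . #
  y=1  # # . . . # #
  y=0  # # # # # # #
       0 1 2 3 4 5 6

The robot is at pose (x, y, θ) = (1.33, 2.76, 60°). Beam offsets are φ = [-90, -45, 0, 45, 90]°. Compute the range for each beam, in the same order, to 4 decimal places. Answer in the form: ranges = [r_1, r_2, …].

beam 1: φ=-90°, α=330°
  direction (0.8660, -0.5000); cell (1,2); t to first gridline: x 0.7736, y 1.5200 (then +1.1547 / +2.0000)
    (2,2) via x @ 0.7736
    (2,1) via y @ 1.5200
    (3,1) via x @ 1.9283
    (4,1) via x @ 3.0831
    (4,0) via y @ 3.5200  # hit
  → r_1 = 3.5200
beam 2: φ=-45°, α=15°
  direction (0.9659, 0.2588); cell (1,2); t to first gridline: x 0.6936, y 0.9273 (then +1.0353 / +3.8637)
    (2,2) via x @ 0.6936
    (2,3) via y @ 0.9273
    (3,3) via x @ 1.7289
    (4,3) via x @ 2.7642
    (5,3) via x @ 3.7995  # hit
  → r_2 = 3.7995
beam 3: φ=0°, α=60°
  direction (0.5000, 0.8660); cell (1,2); t to first gridline: x 1.3400, y 0.2771 (then +2.0000 / +1.1547)
    (1,3) via y @ 0.2771
    (2,3) via x @ 1.3400
    (2,4) via y @ 1.4318
    (2,5) via y @ 2.5865
    (3,5) via x @ 3.3400  # hit
  → r_3 = 3.3400
beam 4: φ=45°, α=105°
  direction (-0.2588, 0.9659); cell (1,2); t to first gridline: x 1.2750, y 0.2485 (then +3.8637 / +1.0353)
    (1,3) via y @ 0.2485
    (0,3) via x @ 1.2750  # hit
  → r_4 = 1.2750
beam 5: φ=90°, α=150°
  direction (-0.8660, 0.5000); cell (1,2); t to first gridline: x 0.3811, y 0.4800 (then +1.1547 / +2.0000)
    (0,2) via x @ 0.3811  # hit
  → r_5 = 0.3811

ranges = [3.5200, 3.7995, 3.3400, 1.2750, 0.3811]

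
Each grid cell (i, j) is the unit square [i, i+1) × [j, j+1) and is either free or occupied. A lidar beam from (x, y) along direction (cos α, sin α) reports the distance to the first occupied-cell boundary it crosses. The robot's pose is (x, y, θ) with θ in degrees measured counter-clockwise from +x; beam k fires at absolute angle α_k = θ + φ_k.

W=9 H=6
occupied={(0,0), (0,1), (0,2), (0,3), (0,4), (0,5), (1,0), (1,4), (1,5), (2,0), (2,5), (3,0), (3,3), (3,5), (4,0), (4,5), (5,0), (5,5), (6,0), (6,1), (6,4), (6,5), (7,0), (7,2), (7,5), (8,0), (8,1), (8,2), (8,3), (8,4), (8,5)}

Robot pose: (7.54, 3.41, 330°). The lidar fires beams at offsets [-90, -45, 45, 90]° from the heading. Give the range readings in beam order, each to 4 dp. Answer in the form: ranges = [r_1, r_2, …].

beam 1: φ=-90°, α=240°
  cosα=-0.5000 sinα=-0.8660 | (7,3) | tMaxX 1.0800 tMaxY 0.4734 | tΔX 2.0000 tΔY 1.1547
    t=0.4734 [y] (7,2) — stop
  → r_1 = 0.4734
beam 2: φ=-45°, α=285°
  cosα=0.2588 sinα=-0.9659 | (7,3) | tMaxX 1.7773 tMaxY 0.4245 | tΔX 3.8637 tΔY 1.0353
    t=0.4245 [y] (7,2) — stop
  → r_2 = 0.4245
beam 3: φ=45°, α=15°
  cosα=0.9659 sinα=0.2588 | (7,3) | tMaxX 0.4762 tMaxY 2.2796 | tΔX 1.0353 tΔY 3.8637
    t=0.4762 [x] (8,3) — stop
  → r_3 = 0.4762
beam 4: φ=90°, α=60°
  cosα=0.5000 sinα=0.8660 | (7,3) | tMaxX 0.9200 tMaxY 0.6813 | tΔX 2.0000 tΔY 1.1547
    t=0.6813 [y] (7,4)
    t=0.9200 [x] (8,4) — stop
  → r_4 = 0.9200

ranges = [0.4734, 0.4245, 0.4762, 0.9200]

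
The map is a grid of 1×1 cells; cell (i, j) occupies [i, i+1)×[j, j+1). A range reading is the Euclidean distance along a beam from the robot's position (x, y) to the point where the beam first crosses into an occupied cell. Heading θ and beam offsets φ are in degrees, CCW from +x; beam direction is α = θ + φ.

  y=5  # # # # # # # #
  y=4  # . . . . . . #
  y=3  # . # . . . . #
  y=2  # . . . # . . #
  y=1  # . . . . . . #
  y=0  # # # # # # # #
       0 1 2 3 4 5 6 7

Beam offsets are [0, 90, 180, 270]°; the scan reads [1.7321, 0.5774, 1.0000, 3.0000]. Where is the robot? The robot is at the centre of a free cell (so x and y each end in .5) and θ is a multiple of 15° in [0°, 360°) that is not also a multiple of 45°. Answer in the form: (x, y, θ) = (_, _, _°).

Candidates: 22 free-cell centres × 16 headings = 352 poses. Raycast each; keep the one whose scan matches to 4 dp.
  (4.5, 4.5, 165°): beam 1 = 1.9319 ≠ 1.7321 ✗
  (5.5, 3.5, 165°): beam 1 = 4.6587 ≠ 1.7321 ✗
  (2.5, 2.5, 330°): beam 1 = 3.0000 ≠ 1.7321 ✗
  (1.5, 1.5, 105°): beam 1 = 1.9319 ≠ 1.7321 ✗
  (5.5, 3.5, 105°): beam 1 = 1.5529 ≠ 1.7321 ✗
  …
  (3.5, 3.5, 120°): r_1=1.7321, r_2=0.5774, r_3=1.0000, r_4=3.0000 — all match ✓
Only this pose fits every beam.

(x, y, θ) = (3.5, 3.5, 120°)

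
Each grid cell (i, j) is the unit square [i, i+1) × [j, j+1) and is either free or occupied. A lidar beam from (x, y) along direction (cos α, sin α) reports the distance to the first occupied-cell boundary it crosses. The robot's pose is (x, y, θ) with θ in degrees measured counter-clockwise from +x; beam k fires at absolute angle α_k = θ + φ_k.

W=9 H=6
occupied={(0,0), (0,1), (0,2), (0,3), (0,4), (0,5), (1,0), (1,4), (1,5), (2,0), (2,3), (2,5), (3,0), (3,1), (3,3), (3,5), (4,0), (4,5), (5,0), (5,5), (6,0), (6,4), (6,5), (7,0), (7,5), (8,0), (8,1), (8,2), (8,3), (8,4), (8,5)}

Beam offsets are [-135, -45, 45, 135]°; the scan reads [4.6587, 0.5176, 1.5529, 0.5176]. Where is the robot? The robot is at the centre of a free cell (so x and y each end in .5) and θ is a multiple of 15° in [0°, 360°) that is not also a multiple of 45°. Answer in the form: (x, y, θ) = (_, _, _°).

Enumerate (i+0.5, j+0.5, θ) over the 23 free cells and 16 admissible headings. For each, cast all 4 beams and compare to the given ranges.
  (5.5, 1.5, 345°): beam 1 = 1.0000 ≠ 4.6587 ✗
  (3.5, 2.5, 240°): beam 1 = 0.5176 ≠ 4.6587 ✗
  (7.5, 2.5, 300°): beam 1 = 3.6235 ≠ 4.6587 ✗
  …
  (3.5, 4.5, 120°): r_1=4.6587, r_2=0.5176, r_3=1.5529, r_4=0.5176 — all match ✓
Unique over the lattice → pose = (3.5, 4.5, 120°).

(x, y, θ) = (3.5, 4.5, 120°)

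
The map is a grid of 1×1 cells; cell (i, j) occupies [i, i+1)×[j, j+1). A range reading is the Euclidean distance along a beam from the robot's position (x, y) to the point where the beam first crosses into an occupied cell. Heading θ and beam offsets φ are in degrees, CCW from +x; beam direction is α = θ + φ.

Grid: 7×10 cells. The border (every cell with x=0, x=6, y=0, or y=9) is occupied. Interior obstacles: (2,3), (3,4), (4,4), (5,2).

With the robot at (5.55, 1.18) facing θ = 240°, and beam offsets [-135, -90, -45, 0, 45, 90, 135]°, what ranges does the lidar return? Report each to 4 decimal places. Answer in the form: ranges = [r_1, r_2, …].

ranges = [0.8489, 3.6400, 0.6955, 0.2078, 0.1863, 0.3600, 0.4659]

beam 1: φ=-135°, α=105°
  d=(-0.2588,0.9659)  start (5,1)  tX=2.1250 tY=0.8489  stride 1/|dx|=3.8637 1/|dy|=1.0353
    cross y-line → (5,2), t=0.8489 (wall)
  → r_1 = 0.8489
beam 2: φ=-90°, α=150°
  d=(-0.8660,0.5000)  start (5,1)  tX=0.6351 tY=1.6400  stride 1/|dx|=1.1547 1/|dy|=2.0000
    cross x-line → (4,1), t=0.6351
    cross y-line → (4,2), t=1.6400
    cross x-line → (3,2), t=1.7898
    cross x-line → (2,2), t=2.9445
    cross y-line → (2,3), t=3.6400 (wall)
  → r_2 = 3.6400
beam 3: φ=-45°, α=195°
  d=(-0.9659,-0.2588)  start (5,1)  tX=0.5694 tY=0.6955  stride 1/|dx|=1.0353 1/|dy|=3.8637
    cross x-line → (4,1), t=0.5694
    cross y-line → (4,0), t=0.6955 (wall)
  → r_3 = 0.6955
beam 4: φ=0°, α=240°
  d=(-0.5000,-0.8660)  start (5,1)  tX=1.1000 tY=0.2078  stride 1/|dx|=2.0000 1/|dy|=1.1547
    cross y-line → (5,0), t=0.2078 (wall)
  → r_4 = 0.2078
beam 5: φ=45°, α=285°
  d=(0.2588,-0.9659)  start (5,1)  tX=1.7387 tY=0.1863  stride 1/|dx|=3.8637 1/|dy|=1.0353
    cross y-line → (5,0), t=0.1863 (wall)
  → r_5 = 0.1863
beam 6: φ=90°, α=330°
  d=(0.8660,-0.5000)  start (5,1)  tX=0.5196 tY=0.3600  stride 1/|dx|=1.1547 1/|dy|=2.0000
    cross y-line → (5,0), t=0.3600 (wall)
  → r_6 = 0.3600
beam 7: φ=135°, α=15°
  d=(0.9659,0.2588)  start (5,1)  tX=0.4659 tY=3.1682  stride 1/|dx|=1.0353 1/|dy|=3.8637
    cross x-line → (6,1), t=0.4659 (wall)
  → r_7 = 0.4659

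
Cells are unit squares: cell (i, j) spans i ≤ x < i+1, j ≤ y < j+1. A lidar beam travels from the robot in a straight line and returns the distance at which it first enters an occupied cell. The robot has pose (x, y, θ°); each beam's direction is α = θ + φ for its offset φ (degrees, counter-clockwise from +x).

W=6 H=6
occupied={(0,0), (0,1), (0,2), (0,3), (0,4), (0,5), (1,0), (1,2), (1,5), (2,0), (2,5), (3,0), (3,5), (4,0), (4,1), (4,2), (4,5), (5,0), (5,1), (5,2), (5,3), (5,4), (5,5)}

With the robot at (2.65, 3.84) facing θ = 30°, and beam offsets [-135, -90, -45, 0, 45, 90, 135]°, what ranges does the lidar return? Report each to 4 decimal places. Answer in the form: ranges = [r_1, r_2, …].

ranges = [2.9402, 2.7000, 2.4329, 2.3200, 1.2009, 1.3395, 1.7082]

beam 1: φ=-135°, α=255°
  direction (-0.2588, -0.9659); cell (2,3); t to first gridline: x 2.5114, y 0.8696 (then +3.8637 / +1.0353)
    (2,2) via y @ 0.8696
    (2,1) via y @ 1.9049
    (1,1) via x @ 2.5114
    (1,0) via y @ 2.9402  # hit
  → r_1 = 2.9402
beam 2: φ=-90°, α=300°
  direction (0.5000, -0.8660); cell (2,3); t to first gridline: x 0.7000, y 0.9699 (then +2.0000 / +1.1547)
    (3,3) via x @ 0.7000
    (3,2) via y @ 0.9699
    (3,1) via y @ 2.1246
    (4,1) via x @ 2.7000  # hit
  → r_2 = 2.7000
beam 3: φ=-45°, α=345°
  direction (0.9659, -0.2588); cell (2,3); t to first gridline: x 0.3623, y 3.2455 (then +1.0353 / +3.8637)
    (3,3) via x @ 0.3623
    (4,3) via x @ 1.3976
    (5,3) via x @ 2.4329  # hit
  → r_3 = 2.4329
beam 4: φ=0°, α=30°
  direction (0.8660, 0.5000); cell (2,3); t to first gridline: x 0.4041, y 0.3200 (then +1.1547 / +2.0000)
    (2,4) via y @ 0.3200
    (3,4) via x @ 0.4041
    (4,4) via x @ 1.5588
    (4,5) via y @ 2.3200  # hit
  → r_4 = 2.3200
beam 5: φ=45°, α=75°
  direction (0.2588, 0.9659); cell (2,3); t to first gridline: x 1.3523, y 0.1656 (then +3.8637 / +1.0353)
    (2,4) via y @ 0.1656
    (2,5) via y @ 1.2009  # hit
  → r_5 = 1.2009
beam 6: φ=90°, α=120°
  direction (-0.5000, 0.8660); cell (2,3); t to first gridline: x 1.3000, y 0.1848 (then +2.0000 / +1.1547)
    (2,4) via y @ 0.1848
    (1,4) via x @ 1.3000
    (1,5) via y @ 1.3395  # hit
  → r_6 = 1.3395
beam 7: φ=135°, α=165°
  direction (-0.9659, 0.2588); cell (2,3); t to first gridline: x 0.6729, y 0.6182 (then +1.0353 / +3.8637)
    (2,4) via y @ 0.6182
    (1,4) via x @ 0.6729
    (0,4) via x @ 1.7082  # hit
  → r_7 = 1.7082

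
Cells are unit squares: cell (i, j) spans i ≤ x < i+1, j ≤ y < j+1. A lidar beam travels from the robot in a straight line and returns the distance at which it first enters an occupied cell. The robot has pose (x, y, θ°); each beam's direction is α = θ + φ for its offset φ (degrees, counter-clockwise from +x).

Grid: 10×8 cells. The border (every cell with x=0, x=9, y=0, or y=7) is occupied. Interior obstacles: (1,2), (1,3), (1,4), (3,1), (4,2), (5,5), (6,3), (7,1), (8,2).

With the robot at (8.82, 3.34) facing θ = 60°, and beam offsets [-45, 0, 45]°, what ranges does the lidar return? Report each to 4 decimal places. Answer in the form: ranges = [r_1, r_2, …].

beam 1: φ=-45°, α=15°
  direction (0.9659, 0.2588); cell (8,3); t to first gridline: x 0.1863, y 2.5500 (then +1.0353 / +3.8637)
    (9,3) via x @ 0.1863  # hit
  → r_1 = 0.1863
beam 2: φ=0°, α=60°
  direction (0.5000, 0.8660); cell (8,3); t to first gridline: x 0.3600, y 0.7621 (then +2.0000 / +1.1547)
    (9,3) via x @ 0.3600  # hit
  → r_2 = 0.3600
beam 3: φ=45°, α=105°
  direction (-0.2588, 0.9659); cell (8,3); t to first gridline: x 3.1682, y 0.6833 (then +3.8637 / +1.0353)
    (8,4) via y @ 0.6833
    (8,5) via y @ 1.7186
    (8,6) via y @ 2.7538
    (7,6) via x @ 3.1682
    (7,7) via y @ 3.7891  # hit
  → r_3 = 3.7891

ranges = [0.1863, 0.3600, 3.7891]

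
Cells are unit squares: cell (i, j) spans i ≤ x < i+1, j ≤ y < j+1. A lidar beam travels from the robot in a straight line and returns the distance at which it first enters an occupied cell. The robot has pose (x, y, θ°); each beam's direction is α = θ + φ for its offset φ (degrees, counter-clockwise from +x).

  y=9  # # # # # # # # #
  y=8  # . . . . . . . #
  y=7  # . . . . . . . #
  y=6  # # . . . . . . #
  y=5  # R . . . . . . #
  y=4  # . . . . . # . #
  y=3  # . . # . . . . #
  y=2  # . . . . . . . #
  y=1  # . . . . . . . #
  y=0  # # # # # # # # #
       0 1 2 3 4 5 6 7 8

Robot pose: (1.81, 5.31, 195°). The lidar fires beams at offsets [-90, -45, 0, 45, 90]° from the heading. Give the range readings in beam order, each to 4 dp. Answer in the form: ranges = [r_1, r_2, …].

ranges = [0.7143, 0.9353, 0.8386, 1.6200, 4.4620]

beam 1: φ=-90°, α=105°
  direction (-0.2588, 0.9659); cell (1,5); t to first gridline: x 3.1296, y 0.7143 (then +3.8637 / +1.0353)
    (1,6) via y @ 0.7143  # hit
  → r_1 = 0.7143
beam 2: φ=-45°, α=150°
  direction (-0.8660, 0.5000); cell (1,5); t to first gridline: x 0.9353, y 1.3800 (then +1.1547 / +2.0000)
    (0,5) via x @ 0.9353  # hit
  → r_2 = 0.9353
beam 3: φ=0°, α=195°
  direction (-0.9659, -0.2588); cell (1,5); t to first gridline: x 0.8386, y 1.1977 (then +1.0353 / +3.8637)
    (0,5) via x @ 0.8386  # hit
  → r_3 = 0.8386
beam 4: φ=45°, α=240°
  direction (-0.5000, -0.8660); cell (1,5); t to first gridline: x 1.6200, y 0.3580 (then +2.0000 / +1.1547)
    (1,4) via y @ 0.3580
    (1,3) via y @ 1.5127
    (0,3) via x @ 1.6200  # hit
  → r_4 = 1.6200
beam 5: φ=90°, α=285°
  direction (0.2588, -0.9659); cell (1,5); t to first gridline: x 0.7341, y 0.3209 (then +3.8637 / +1.0353)
    (1,4) via y @ 0.3209
    (2,4) via x @ 0.7341
    (2,3) via y @ 1.3562
    (2,2) via y @ 2.3915
    (2,1) via y @ 3.4268
    (2,0) via y @ 4.4620  # hit
  → r_5 = 4.4620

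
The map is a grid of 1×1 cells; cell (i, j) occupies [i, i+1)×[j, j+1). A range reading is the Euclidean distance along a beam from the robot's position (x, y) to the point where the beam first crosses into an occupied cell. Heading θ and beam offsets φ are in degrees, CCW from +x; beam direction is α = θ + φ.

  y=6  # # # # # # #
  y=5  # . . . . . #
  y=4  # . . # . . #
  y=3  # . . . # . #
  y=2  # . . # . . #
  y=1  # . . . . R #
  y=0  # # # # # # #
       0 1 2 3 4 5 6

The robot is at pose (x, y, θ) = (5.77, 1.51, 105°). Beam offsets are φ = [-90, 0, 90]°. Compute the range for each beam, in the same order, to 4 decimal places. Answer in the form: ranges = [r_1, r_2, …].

beam 1: φ=-90°, α=15°
  dir = (cos 15°, sin 15°) = (0.9659, 0.2588); from cell (5,1)
  next x-line at t=0.2381, next y-line at t=1.8932; Δt_x=1.0353, Δt_y=3.8637
    x: enter (6,1) at t=0.2381 ← occupied
  → r_1 = 0.2381
beam 2: φ=0°, α=105°
  dir = (cos 105°, sin 105°) = (-0.2588, 0.9659); from cell (5,1)
  next x-line at t=2.9751, next y-line at t=0.5073; Δt_x=3.8637, Δt_y=1.0353
    y: enter (5,2) at t=0.5073
    y: enter (5,3) at t=1.5426
    y: enter (5,4) at t=2.5778
    x: enter (4,4) at t=2.9751
    y: enter (4,5) at t=3.6131
    y: enter (4,6) at t=4.6484 ← occupied
  → r_2 = 4.6484
beam 3: φ=90°, α=195°
  dir = (cos 195°, sin 195°) = (-0.9659, -0.2588); from cell (5,1)
  next x-line at t=0.7972, next y-line at t=1.9705; Δt_x=1.0353, Δt_y=3.8637
    x: enter (4,1) at t=0.7972
    x: enter (3,1) at t=1.8324
    y: enter (3,0) at t=1.9705 ← occupied
  → r_3 = 1.9705

ranges = [0.2381, 4.6484, 1.9705]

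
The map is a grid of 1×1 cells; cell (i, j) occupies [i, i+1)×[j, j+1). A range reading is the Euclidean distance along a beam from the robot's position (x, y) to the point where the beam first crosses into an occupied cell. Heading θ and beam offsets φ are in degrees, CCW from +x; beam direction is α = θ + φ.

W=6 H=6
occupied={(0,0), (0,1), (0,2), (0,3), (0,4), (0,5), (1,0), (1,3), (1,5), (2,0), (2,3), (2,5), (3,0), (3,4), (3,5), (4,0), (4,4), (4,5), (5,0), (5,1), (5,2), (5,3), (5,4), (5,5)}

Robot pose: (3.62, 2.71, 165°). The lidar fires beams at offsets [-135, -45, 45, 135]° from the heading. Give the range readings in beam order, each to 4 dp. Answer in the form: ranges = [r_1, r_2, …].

ranges = [1.5935, 1.2400, 3.0253, 1.9745]

beam 1: φ=-135°, α=30°
  d=(0.8660,0.5000)  start (3,2)  tX=0.4388 tY=0.5800  stride 1/|dx|=1.1547 1/|dy|=2.0000
    cross x-line → (4,2), t=0.4388
    cross y-line → (4,3), t=0.5800
    cross x-line → (5,3), t=1.5935 (wall)
  → r_1 = 1.5935
beam 2: φ=-45°, α=120°
  d=(-0.5000,0.8660)  start (3,2)  tX=1.2400 tY=0.3349  stride 1/|dx|=2.0000 1/|dy|=1.1547
    cross y-line → (3,3), t=0.3349
    cross x-line → (2,3), t=1.2400 (wall)
  → r_2 = 1.2400
beam 3: φ=45°, α=210°
  d=(-0.8660,-0.5000)  start (3,2)  tX=0.7159 tY=1.4200  stride 1/|dx|=1.1547 1/|dy|=2.0000
    cross x-line → (2,2), t=0.7159
    cross y-line → (2,1), t=1.4200
    cross x-line → (1,1), t=1.8706
    cross x-line → (0,1), t=3.0253 (wall)
  → r_3 = 3.0253
beam 4: φ=135°, α=300°
  d=(0.5000,-0.8660)  start (3,2)  tX=0.7600 tY=0.8198  stride 1/|dx|=2.0000 1/|dy|=1.1547
    cross x-line → (4,2), t=0.7600
    cross y-line → (4,1), t=0.8198
    cross y-line → (4,0), t=1.9745 (wall)
  → r_4 = 1.9745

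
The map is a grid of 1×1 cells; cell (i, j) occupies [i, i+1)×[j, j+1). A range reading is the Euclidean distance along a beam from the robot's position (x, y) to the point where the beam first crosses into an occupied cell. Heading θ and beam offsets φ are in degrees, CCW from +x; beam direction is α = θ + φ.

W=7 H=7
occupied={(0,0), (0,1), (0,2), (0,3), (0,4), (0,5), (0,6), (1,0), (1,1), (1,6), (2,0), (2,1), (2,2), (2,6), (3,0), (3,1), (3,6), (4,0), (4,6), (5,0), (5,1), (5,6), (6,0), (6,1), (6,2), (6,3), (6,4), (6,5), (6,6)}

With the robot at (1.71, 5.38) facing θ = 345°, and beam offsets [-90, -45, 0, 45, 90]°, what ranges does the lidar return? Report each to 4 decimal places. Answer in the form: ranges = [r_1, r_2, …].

beam 1: φ=-90°, α=255°
  cosα=-0.2588 sinα=-0.9659 | (1,5) | tMaxX 2.7432 tMaxY 0.3934 | tΔX 3.8637 tΔY 1.0353
    t=0.3934 [y] (1,4)
    t=1.4287 [y] (1,3)
    t=2.4640 [y] (1,2)
    t=2.7432 [x] (0,2) — stop
  → r_1 = 2.7432
beam 2: φ=-45°, α=300°
  cosα=0.5000 sinα=-0.8660 | (1,5) | tMaxX 0.5800 tMaxY 0.4388 | tΔX 2.0000 tΔY 1.1547
    t=0.4388 [y] (1,4)
    t=0.5800 [x] (2,4)
    t=1.5935 [y] (2,3)
    t=2.5800 [x] (3,3)
    t=2.7482 [y] (3,2)
    t=3.9029 [y] (3,1) — stop
  → r_2 = 3.9029
beam 3: φ=0°, α=345°
  cosα=0.9659 sinα=-0.2588 | (1,5) | tMaxX 0.3002 tMaxY 1.4682 | tΔX 1.0353 tΔY 3.8637
    t=0.3002 [x] (2,5)
    t=1.3355 [x] (3,5)
    t=1.4682 [y] (3,4)
    t=2.3708 [x] (4,4)
    t=3.4061 [x] (5,4)
    t=4.4413 [x] (6,4) — stop
  → r_3 = 4.4413
beam 4: φ=45°, α=30°
  cosα=0.8660 sinα=0.5000 | (1,5) | tMaxX 0.3349 tMaxY 1.2400 | tΔX 1.1547 tΔY 2.0000
    t=0.3349 [x] (2,5)
    t=1.2400 [y] (2,6) — stop
  → r_4 = 1.2400
beam 5: φ=90°, α=75°
  cosα=0.2588 sinα=0.9659 | (1,5) | tMaxX 1.1205 tMaxY 0.6419 | tΔX 3.8637 tΔY 1.0353
    t=0.6419 [y] (1,6) — stop
  → r_5 = 0.6419

ranges = [2.7432, 3.9029, 4.4413, 1.2400, 0.6419]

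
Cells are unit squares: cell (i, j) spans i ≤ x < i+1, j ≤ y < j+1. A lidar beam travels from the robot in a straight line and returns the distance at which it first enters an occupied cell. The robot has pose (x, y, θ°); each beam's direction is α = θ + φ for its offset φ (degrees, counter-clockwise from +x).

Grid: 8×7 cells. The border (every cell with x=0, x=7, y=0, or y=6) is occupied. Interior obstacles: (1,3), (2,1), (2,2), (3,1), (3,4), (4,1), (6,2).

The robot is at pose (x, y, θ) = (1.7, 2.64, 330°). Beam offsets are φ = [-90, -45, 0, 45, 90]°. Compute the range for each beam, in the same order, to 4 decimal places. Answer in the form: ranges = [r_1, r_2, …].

beam 1: φ=-90°, α=240°
  cosα=-0.5000 sinα=-0.8660 | (1,2) | tMaxX 1.4000 tMaxY 0.7390 | tΔX 2.0000 tΔY 1.1547
    t=0.7390 [y] (1,1)
    t=1.4000 [x] (0,1) — stop
  → r_1 = 1.4000
beam 2: φ=-45°, α=285°
  cosα=0.2588 sinα=-0.9659 | (1,2) | tMaxX 1.1591 tMaxY 0.6626 | tΔX 3.8637 tΔY 1.0353
    t=0.6626 [y] (1,1)
    t=1.1591 [x] (2,1) — stop
  → r_2 = 1.1591
beam 3: φ=0°, α=330°
  cosα=0.8660 sinα=-0.5000 | (1,2) | tMaxX 0.3464 tMaxY 1.2800 | tΔX 1.1547 tΔY 2.0000
    t=0.3464 [x] (2,2) — stop
  → r_3 = 0.3464
beam 4: φ=45°, α=15°
  cosα=0.9659 sinα=0.2588 | (1,2) | tMaxX 0.3106 tMaxY 1.3909 | tΔX 1.0353 tΔY 3.8637
    t=0.3106 [x] (2,2) — stop
  → r_4 = 0.3106
beam 5: φ=90°, α=60°
  cosα=0.5000 sinα=0.8660 | (1,2) | tMaxX 0.6000 tMaxY 0.4157 | tΔX 2.0000 tΔY 1.1547
    t=0.4157 [y] (1,3) — stop
  → r_5 = 0.4157

ranges = [1.4000, 1.1591, 0.3464, 0.3106, 0.4157]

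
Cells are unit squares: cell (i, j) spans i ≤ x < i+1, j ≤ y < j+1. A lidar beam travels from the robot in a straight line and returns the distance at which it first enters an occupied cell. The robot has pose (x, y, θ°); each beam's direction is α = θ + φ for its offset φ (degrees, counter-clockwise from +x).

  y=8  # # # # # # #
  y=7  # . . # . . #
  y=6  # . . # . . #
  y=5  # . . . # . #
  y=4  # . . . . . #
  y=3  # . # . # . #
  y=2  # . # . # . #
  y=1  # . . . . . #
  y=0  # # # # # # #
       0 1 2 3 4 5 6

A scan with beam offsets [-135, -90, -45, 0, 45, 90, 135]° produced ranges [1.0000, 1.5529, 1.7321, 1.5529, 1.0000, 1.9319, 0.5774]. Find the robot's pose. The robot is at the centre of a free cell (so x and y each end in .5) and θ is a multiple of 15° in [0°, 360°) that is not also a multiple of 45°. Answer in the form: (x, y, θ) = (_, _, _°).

(x, y, θ) = (5.5, 6.5, 195°)

Enumerate (i+0.5, j+0.5, θ) over the 28 free cells and 16 admissible headings. For each, cast all 7 beams and compare to the given ranges.
  (2.5, 6.5, 345°): beam 1 = 1.7321 ≠ 1.0000 ✗
  (2.5, 6.5, 210°): beam 1 = 1.5529 ≠ 1.0000 ✗
  (2.5, 5.5, 60°): beam 1 = 1.5529 ≠ 1.0000 ✗
  (3.5, 1.5, 300°): beam 1 = 2.5882 ≠ 1.0000 ✗
  (3.5, 5.5, 285°): beam 1 = 2.8868 ≠ 1.0000 ✗
  …
  (5.5, 6.5, 195°): r_1=1.0000, r_2=1.5529, r_3=1.7321, r_4=1.5529, r_5=1.0000, r_6=1.9319, r_7=0.5774 — all match ✓
No second candidate reproduces the full scan.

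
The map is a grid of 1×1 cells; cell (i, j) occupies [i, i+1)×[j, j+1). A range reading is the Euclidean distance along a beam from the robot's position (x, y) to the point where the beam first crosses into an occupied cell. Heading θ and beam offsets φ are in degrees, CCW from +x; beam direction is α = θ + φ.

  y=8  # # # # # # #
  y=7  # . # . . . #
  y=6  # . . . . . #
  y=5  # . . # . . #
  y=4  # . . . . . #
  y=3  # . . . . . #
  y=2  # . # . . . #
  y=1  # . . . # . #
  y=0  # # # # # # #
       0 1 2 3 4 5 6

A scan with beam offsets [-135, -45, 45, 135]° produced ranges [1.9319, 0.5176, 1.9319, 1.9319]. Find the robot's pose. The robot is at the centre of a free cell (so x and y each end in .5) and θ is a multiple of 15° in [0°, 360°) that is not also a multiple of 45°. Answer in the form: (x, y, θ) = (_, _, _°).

Enumerate (i+0.5, j+0.5, θ) over the 31 free cells and 16 admissible headings. For each, cast all 4 beams and compare to the given ranges.
  (4.5, 3.5, 255°): beam 1 = 1.7321 ≠ 1.9319 ✗
  (2.5, 3.5, 285°): beam 1 = 1.7321 ≠ 1.9319 ✗
  (4.5, 7.5, 150°): beam 1 = 1.5529 ≠ 1.9319 ✗
  …
  (1.5, 4.5, 240°): r_1=1.9319, r_2=0.5176, r_3=1.9319, r_4=1.9319 — all match ✓
No second candidate reproduces the full scan.

(x, y, θ) = (1.5, 4.5, 240°)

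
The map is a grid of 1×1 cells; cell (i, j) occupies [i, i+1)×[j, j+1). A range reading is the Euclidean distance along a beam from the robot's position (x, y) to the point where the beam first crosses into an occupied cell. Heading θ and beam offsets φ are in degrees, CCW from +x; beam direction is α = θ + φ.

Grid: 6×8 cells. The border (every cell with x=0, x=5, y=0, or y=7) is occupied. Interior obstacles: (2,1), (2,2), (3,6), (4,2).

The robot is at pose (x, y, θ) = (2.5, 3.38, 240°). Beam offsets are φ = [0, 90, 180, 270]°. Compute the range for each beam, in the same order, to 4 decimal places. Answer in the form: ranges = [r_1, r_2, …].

beam 1: φ=0°, α=240°
  d=(-0.5000,-0.8660)  start (2,3)  tX=1.0000 tY=0.4388  stride 1/|dx|=2.0000 1/|dy|=1.1547
    cross y-line → (2,2), t=0.4388 (wall)
  → r_1 = 0.4388
beam 2: φ=90°, α=330°
  d=(0.8660,-0.5000)  start (2,3)  tX=0.5774 tY=0.7600  stride 1/|dx|=1.1547 1/|dy|=2.0000
    cross x-line → (3,3), t=0.5774
    cross y-line → (3,2), t=0.7600
    cross x-line → (4,2), t=1.7321 (wall)
  → r_2 = 1.7321
beam 3: φ=180°, α=60°
  d=(0.5000,0.8660)  start (2,3)  tX=1.0000 tY=0.7159  stride 1/|dx|=2.0000 1/|dy|=1.1547
    cross y-line → (2,4), t=0.7159
    cross x-line → (3,4), t=1.0000
    cross y-line → (3,5), t=1.8706
    cross x-line → (4,5), t=3.0000
    cross y-line → (4,6), t=3.0253
    cross y-line → (4,7), t=4.1800 (wall)
  → r_3 = 4.1800
beam 4: φ=270°, α=150°
  d=(-0.8660,0.5000)  start (2,3)  tX=0.5774 tY=1.2400  stride 1/|dx|=1.1547 1/|dy|=2.0000
    cross x-line → (1,3), t=0.5774
    cross y-line → (1,4), t=1.2400
    cross x-line → (0,4), t=1.7321 (wall)
  → r_4 = 1.7321

ranges = [0.4388, 1.7321, 4.1800, 1.7321]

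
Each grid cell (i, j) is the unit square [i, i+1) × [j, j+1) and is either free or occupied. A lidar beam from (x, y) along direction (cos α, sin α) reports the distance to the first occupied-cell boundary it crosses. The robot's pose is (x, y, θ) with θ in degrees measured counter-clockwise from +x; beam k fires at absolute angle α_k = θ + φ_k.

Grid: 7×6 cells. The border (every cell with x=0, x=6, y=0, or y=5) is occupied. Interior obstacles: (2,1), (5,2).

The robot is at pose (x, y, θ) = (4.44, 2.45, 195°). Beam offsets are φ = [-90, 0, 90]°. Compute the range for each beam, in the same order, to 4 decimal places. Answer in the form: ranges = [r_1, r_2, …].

beam 1: φ=-90°, α=105°
  d=(-0.2588,0.9659)  start (4,2)  tX=1.7000 tY=0.5694  stride 1/|dx|=3.8637 1/|dy|=1.0353
    cross y-line → (4,3), t=0.5694
    cross y-line → (4,4), t=1.6047
    cross x-line → (3,4), t=1.7000
    cross y-line → (3,5), t=2.6400 (wall)
  → r_1 = 2.6400
beam 2: φ=0°, α=195°
  d=(-0.9659,-0.2588)  start (4,2)  tX=0.4555 tY=1.7387  stride 1/|dx|=1.0353 1/|dy|=3.8637
    cross x-line → (3,2), t=0.4555
    cross x-line → (2,2), t=1.4908
    cross y-line → (2,1), t=1.7387 (wall)
  → r_2 = 1.7387
beam 3: φ=90°, α=285°
  d=(0.2588,-0.9659)  start (4,2)  tX=2.1637 tY=0.4659  stride 1/|dx|=3.8637 1/|dy|=1.0353
    cross y-line → (4,1), t=0.4659
    cross y-line → (4,0), t=1.5012 (wall)
  → r_3 = 1.5012

ranges = [2.6400, 1.7387, 1.5012]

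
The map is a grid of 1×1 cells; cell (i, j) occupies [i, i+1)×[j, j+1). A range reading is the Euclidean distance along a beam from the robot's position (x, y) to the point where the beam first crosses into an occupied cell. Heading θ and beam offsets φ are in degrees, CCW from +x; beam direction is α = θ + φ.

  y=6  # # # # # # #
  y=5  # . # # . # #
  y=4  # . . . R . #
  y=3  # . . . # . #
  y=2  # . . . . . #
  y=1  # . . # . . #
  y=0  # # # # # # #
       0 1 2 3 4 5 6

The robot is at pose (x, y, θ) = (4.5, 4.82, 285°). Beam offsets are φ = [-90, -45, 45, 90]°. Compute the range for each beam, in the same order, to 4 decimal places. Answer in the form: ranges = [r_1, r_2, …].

beam 1: φ=-90°, α=195°
  dir = (cos 195°, sin 195°) = (-0.9659, -0.2588); from cell (4,4)
  next x-line at t=0.5176, next y-line at t=3.1682; Δt_x=1.0353, Δt_y=3.8637
    x: enter (3,4) at t=0.5176
    x: enter (2,4) at t=1.5529
    x: enter (1,4) at t=2.5882
    y: enter (1,3) at t=3.1682
    x: enter (0,3) at t=3.6235 ← occupied
  → r_1 = 3.6235
beam 2: φ=-45°, α=240°
  dir = (cos 240°, sin 240°) = (-0.5000, -0.8660); from cell (4,4)
  next x-line at t=1.0000, next y-line at t=0.9469; Δt_x=2.0000, Δt_y=1.1547
    y: enter (4,3) at t=0.9469 ← occupied
  → r_2 = 0.9469
beam 3: φ=45°, α=330°
  dir = (cos 330°, sin 330°) = (0.8660, -0.5000); from cell (4,4)
  next x-line at t=0.5774, next y-line at t=1.6400; Δt_x=1.1547, Δt_y=2.0000
    x: enter (5,4) at t=0.5774
    y: enter (5,3) at t=1.6400
    x: enter (6,3) at t=1.7321 ← occupied
  → r_3 = 1.7321
beam 4: φ=90°, α=15°
  dir = (cos 15°, sin 15°) = (0.9659, 0.2588); from cell (4,4)
  next x-line at t=0.5176, next y-line at t=0.6955; Δt_x=1.0353, Δt_y=3.8637
    x: enter (5,4) at t=0.5176
    y: enter (5,5) at t=0.6955 ← occupied
  → r_4 = 0.6955

ranges = [3.6235, 0.9469, 1.7321, 0.6955]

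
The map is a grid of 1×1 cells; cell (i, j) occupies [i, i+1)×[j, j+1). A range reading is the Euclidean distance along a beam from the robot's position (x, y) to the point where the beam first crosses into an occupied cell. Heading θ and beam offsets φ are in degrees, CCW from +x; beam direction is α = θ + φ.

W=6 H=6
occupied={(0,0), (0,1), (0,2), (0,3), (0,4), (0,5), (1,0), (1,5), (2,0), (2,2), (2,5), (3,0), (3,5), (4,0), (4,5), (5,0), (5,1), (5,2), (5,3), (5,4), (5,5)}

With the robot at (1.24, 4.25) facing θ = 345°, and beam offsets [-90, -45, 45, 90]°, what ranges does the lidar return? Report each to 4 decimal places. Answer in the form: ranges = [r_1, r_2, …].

beam 1: φ=-90°, α=255°
  cosα=-0.2588 sinα=-0.9659 | (1,4) | tMaxX 0.9273 tMaxY 0.2588 | tΔX 3.8637 tΔY 1.0353
    t=0.2588 [y] (1,3)
    t=0.9273 [x] (0,3) — stop
  → r_1 = 0.9273
beam 2: φ=-45°, α=300°
  cosα=0.5000 sinα=-0.8660 | (1,4) | tMaxX 1.5200 tMaxY 0.2887 | tΔX 2.0000 tΔY 1.1547
    t=0.2887 [y] (1,3)
    t=1.4434 [y] (1,2)
    t=1.5200 [x] (2,2) — stop
  → r_2 = 1.5200
beam 3: φ=45°, α=30°
  cosα=0.8660 sinα=0.5000 | (1,4) | tMaxX 0.8776 tMaxY 1.5000 | tΔX 1.1547 tΔY 2.0000
    t=0.8776 [x] (2,4)
    t=1.5000 [y] (2,5) — stop
  → r_3 = 1.5000
beam 4: φ=90°, α=75°
  cosα=0.2588 sinα=0.9659 | (1,4) | tMaxX 2.9364 tMaxY 0.7765 | tΔX 3.8637 tΔY 1.0353
    t=0.7765 [y] (1,5) — stop
  → r_4 = 0.7765

ranges = [0.9273, 1.5200, 1.5000, 0.7765]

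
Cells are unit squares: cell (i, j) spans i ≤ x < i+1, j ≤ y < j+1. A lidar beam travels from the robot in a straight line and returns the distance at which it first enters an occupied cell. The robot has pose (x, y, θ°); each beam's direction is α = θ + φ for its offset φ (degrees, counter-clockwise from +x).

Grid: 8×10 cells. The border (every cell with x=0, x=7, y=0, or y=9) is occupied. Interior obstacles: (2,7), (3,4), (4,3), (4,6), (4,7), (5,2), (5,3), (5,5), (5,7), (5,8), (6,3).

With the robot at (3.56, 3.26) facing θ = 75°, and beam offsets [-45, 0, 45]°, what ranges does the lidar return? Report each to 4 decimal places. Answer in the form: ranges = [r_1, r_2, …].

ranges = [0.5081, 0.7661, 0.8545]

beam 1: φ=-45°, α=30°
  cosα=0.8660 sinα=0.5000 | (3,3) | tMaxX 0.5081 tMaxY 1.4800 | tΔX 1.1547 tΔY 2.0000
    t=0.5081 [x] (4,3) — stop
  → r_1 = 0.5081
beam 2: φ=0°, α=75°
  cosα=0.2588 sinα=0.9659 | (3,3) | tMaxX 1.7000 tMaxY 0.7661 | tΔX 3.8637 tΔY 1.0353
    t=0.7661 [y] (3,4) — stop
  → r_2 = 0.7661
beam 3: φ=45°, α=120°
  cosα=-0.5000 sinα=0.8660 | (3,3) | tMaxX 1.1200 tMaxY 0.8545 | tΔX 2.0000 tΔY 1.1547
    t=0.8545 [y] (3,4) — stop
  → r_3 = 0.8545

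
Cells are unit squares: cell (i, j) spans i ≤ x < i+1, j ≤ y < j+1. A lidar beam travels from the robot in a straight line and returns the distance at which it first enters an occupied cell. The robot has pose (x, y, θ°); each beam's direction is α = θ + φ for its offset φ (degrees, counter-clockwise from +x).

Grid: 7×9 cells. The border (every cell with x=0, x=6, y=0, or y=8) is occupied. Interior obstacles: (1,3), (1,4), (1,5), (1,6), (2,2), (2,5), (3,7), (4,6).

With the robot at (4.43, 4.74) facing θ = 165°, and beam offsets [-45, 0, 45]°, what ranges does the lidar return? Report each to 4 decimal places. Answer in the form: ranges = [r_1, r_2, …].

beam 1: φ=-45°, α=120°
  direction (-0.5000, 0.8660); cell (4,4); t to first gridline: x 0.8600, y 0.3002 (then +2.0000 / +1.1547)
    (4,5) via y @ 0.3002
    (3,5) via x @ 0.8600
    (3,6) via y @ 1.4549
    (3,7) via y @ 2.6096  # hit
  → r_1 = 2.6096
beam 2: φ=0°, α=165°
  direction (-0.9659, 0.2588); cell (4,4); t to first gridline: x 0.4452, y 1.0046 (then +1.0353 / +3.8637)
    (3,4) via x @ 0.4452
    (3,5) via y @ 1.0046
    (2,5) via x @ 1.4804  # hit
  → r_2 = 1.4804
beam 3: φ=45°, α=210°
  direction (-0.8660, -0.5000); cell (4,4); t to first gridline: x 0.4965, y 1.4800 (then +1.1547 / +2.0000)
    (3,4) via x @ 0.4965
    (3,3) via y @ 1.4800
    (2,3) via x @ 1.6512
    (1,3) via x @ 2.8059  # hit
  → r_3 = 2.8059

ranges = [2.6096, 1.4804, 2.8059]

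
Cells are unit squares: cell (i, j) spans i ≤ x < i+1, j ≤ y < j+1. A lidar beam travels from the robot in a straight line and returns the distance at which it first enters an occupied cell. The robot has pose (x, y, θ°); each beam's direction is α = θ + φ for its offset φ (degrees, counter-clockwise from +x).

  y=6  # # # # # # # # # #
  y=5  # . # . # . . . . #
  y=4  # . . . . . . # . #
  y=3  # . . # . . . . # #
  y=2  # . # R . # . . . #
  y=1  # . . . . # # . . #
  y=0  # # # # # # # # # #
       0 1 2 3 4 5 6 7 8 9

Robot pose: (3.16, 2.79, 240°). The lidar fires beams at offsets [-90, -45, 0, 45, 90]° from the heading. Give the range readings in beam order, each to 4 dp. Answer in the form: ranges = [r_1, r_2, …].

ranges = [0.1848, 0.1656, 0.3200, 1.8531, 2.1246]

beam 1: φ=-90°, α=150°
  dir = (cos 150°, sin 150°) = (-0.8660, 0.5000); from cell (3,2)
  next x-line at t=0.1848, next y-line at t=0.4200; Δt_x=1.1547, Δt_y=2.0000
    x: enter (2,2) at t=0.1848 ← occupied
  → r_1 = 0.1848
beam 2: φ=-45°, α=195°
  dir = (cos 195°, sin 195°) = (-0.9659, -0.2588); from cell (3,2)
  next x-line at t=0.1656, next y-line at t=3.0523; Δt_x=1.0353, Δt_y=3.8637
    x: enter (2,2) at t=0.1656 ← occupied
  → r_2 = 0.1656
beam 3: φ=0°, α=240°
  dir = (cos 240°, sin 240°) = (-0.5000, -0.8660); from cell (3,2)
  next x-line at t=0.3200, next y-line at t=0.9122; Δt_x=2.0000, Δt_y=1.1547
    x: enter (2,2) at t=0.3200 ← occupied
  → r_3 = 0.3200
beam 4: φ=45°, α=285°
  dir = (cos 285°, sin 285°) = (0.2588, -0.9659); from cell (3,2)
  next x-line at t=3.2455, next y-line at t=0.8179; Δt_x=3.8637, Δt_y=1.0353
    y: enter (3,1) at t=0.8179
    y: enter (3,0) at t=1.8531 ← occupied
  → r_4 = 1.8531
beam 5: φ=90°, α=330°
  dir = (cos 330°, sin 330°) = (0.8660, -0.5000); from cell (3,2)
  next x-line at t=0.9699, next y-line at t=1.5800; Δt_x=1.1547, Δt_y=2.0000
    x: enter (4,2) at t=0.9699
    y: enter (4,1) at t=1.5800
    x: enter (5,1) at t=2.1246 ← occupied
  → r_5 = 2.1246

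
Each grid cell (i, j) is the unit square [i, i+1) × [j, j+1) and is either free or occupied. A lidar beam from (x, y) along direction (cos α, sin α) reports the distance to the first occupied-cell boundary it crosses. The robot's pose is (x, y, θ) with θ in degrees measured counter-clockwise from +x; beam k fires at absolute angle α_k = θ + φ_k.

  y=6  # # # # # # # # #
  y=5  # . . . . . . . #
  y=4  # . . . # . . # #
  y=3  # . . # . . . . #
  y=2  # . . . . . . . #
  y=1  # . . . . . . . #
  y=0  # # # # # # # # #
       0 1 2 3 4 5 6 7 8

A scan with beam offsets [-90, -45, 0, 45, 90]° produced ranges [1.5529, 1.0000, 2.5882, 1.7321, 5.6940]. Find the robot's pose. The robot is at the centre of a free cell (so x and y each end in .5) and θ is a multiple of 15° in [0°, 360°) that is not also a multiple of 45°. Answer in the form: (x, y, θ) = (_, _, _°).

(x, y, θ) = (6.5, 3.5, 105°)

Enumerate (i+0.5, j+0.5, θ) over the 32 free cells and 16 admissible headings. For each, cast all 5 beams and compare to the given ranges.
  (1.5, 1.5, 105°): beam 1 = 6.7293 ≠ 1.5529 ✗
  (6.5, 1.5, 105°): beam 2 = 2.8868 ≠ 1.0000 ✗
  (5.5, 4.5, 75°): beam 2 = 2.8868 ≠ 1.0000 ✗
  (5.5, 1.5, 300°): beam 1 = 1.0000 ≠ 1.5529 ✗
  …
  (6.5, 3.5, 105°): r_1=1.5529, r_2=1.0000, r_3=2.5882, r_4=1.7321, r_5=5.6940 — all match ✓
No second candidate reproduces the full scan.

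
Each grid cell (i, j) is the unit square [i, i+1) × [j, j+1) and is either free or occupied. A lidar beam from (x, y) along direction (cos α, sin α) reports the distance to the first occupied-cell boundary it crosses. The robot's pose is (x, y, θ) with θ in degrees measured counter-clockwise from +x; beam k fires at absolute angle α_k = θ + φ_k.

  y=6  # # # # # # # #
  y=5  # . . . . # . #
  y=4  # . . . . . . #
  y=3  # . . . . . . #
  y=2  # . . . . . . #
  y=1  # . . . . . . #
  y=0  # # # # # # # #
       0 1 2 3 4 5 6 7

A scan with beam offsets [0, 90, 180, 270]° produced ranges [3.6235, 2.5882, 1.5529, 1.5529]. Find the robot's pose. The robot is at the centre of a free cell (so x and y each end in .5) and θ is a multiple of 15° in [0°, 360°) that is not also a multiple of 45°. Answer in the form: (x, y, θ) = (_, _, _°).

(x, y, θ) = (2.5, 4.5, 285°)

The pose lattice has 29·16 = 464 candidates. Test each by forward raycasting.
  (3.5, 5.5, 120°): beam 1 = 0.5774 ≠ 3.6235 ✗
  (5.5, 3.5, 30°): beam 1 = 1.7321 ≠ 3.6235 ✗
  (6.5, 4.5, 120°): beam 1 = 1.0000 ≠ 3.6235 ✗
  (5.5, 3.5, 150°): beam 1 = 5.0000 ≠ 3.6235 ✗
  …
  (2.5, 4.5, 285°): r_1=3.6235, r_2=2.5882, r_3=1.5529, r_4=1.5529 — all match ✓
Only this pose fits every beam.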